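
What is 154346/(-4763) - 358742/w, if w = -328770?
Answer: -24517823137/782965755 ≈ -31.314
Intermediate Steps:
154346/(-4763) - 358742/w = 154346/(-4763) - 358742/(-328770) = 154346*(-1/4763) - 358742*(-1/328770) = -154346/4763 + 179371/164385 = -24517823137/782965755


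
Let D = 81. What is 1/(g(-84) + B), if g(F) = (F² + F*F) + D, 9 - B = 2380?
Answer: 1/11822 ≈ 8.4588e-5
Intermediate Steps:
B = -2371 (B = 9 - 1*2380 = 9 - 2380 = -2371)
g(F) = 81 + 2*F² (g(F) = (F² + F*F) + 81 = (F² + F²) + 81 = 2*F² + 81 = 81 + 2*F²)
1/(g(-84) + B) = 1/((81 + 2*(-84)²) - 2371) = 1/((81 + 2*7056) - 2371) = 1/((81 + 14112) - 2371) = 1/(14193 - 2371) = 1/11822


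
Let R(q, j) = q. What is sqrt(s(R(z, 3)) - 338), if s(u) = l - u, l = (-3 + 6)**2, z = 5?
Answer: I*sqrt(334) ≈ 18.276*I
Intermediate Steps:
l = 9 (l = 3**2 = 9)
s(u) = 9 - u
sqrt(s(R(z, 3)) - 338) = sqrt((9 - 1*5) - 338) = sqrt((9 - 5) - 338) = sqrt(4 - 338) = sqrt(-334) = I*sqrt(334)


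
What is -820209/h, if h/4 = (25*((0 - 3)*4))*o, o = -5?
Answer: -273403/2000 ≈ -136.70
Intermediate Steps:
h = 6000 (h = 4*((25*((0 - 3)*4))*(-5)) = 4*((25*(-3*4))*(-5)) = 4*((25*(-12))*(-5)) = 4*(-300*(-5)) = 4*1500 = 6000)
-820209/h = -820209/6000 = -820209*1/6000 = -273403/2000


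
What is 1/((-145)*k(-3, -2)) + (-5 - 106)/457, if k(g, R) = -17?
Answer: -273158/1126505 ≈ -0.24248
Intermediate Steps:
1/((-145)*k(-3, -2)) + (-5 - 106)/457 = 1/(-145*(-17)) + (-5 - 106)/457 = -1/145*(-1/17) - 111*1/457 = 1/2465 - 111/457 = -273158/1126505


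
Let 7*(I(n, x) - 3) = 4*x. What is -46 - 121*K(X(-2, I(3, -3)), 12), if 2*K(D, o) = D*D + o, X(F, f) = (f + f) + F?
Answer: -38796/49 ≈ -791.75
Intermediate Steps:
I(n, x) = 3 + 4*x/7 (I(n, x) = 3 + (4*x)/7 = 3 + 4*x/7)
X(F, f) = F + 2*f (X(F, f) = 2*f + F = F + 2*f)
K(D, o) = o/2 + D²/2 (K(D, o) = (D*D + o)/2 = (D² + o)/2 = (o + D²)/2 = o/2 + D²/2)
-46 - 121*K(X(-2, I(3, -3)), 12) = -46 - 121*((½)*12 + (-2 + 2*(3 + (4/7)*(-3)))²/2) = -46 - 121*(6 + (-2 + 2*(3 - 12/7))²/2) = -46 - 121*(6 + (-2 + 2*(9/7))²/2) = -46 - 121*(6 + (-2 + 18/7)²/2) = -46 - 121*(6 + (4/7)²/2) = -46 - 121*(6 + (½)*(16/49)) = -46 - 121*(6 + 8/49) = -46 - 121*302/49 = -46 - 36542/49 = -38796/49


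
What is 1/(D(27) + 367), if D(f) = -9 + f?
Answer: 1/385 ≈ 0.0025974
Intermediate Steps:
1/(D(27) + 367) = 1/((-9 + 27) + 367) = 1/(18 + 367) = 1/385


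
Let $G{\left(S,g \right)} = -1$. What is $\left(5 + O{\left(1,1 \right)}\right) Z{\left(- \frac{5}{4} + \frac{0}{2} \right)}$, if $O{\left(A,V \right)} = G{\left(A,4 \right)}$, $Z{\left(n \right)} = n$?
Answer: $-5$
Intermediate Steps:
$O{\left(A,V \right)} = -1$
$\left(5 + O{\left(1,1 \right)}\right) Z{\left(- \frac{5}{4} + \frac{0}{2} \right)} = \left(5 - 1\right) \left(- \frac{5}{4} + \frac{0}{2}\right) = 4 \left(\left(-5\right) \frac{1}{4} + 0 \cdot \frac{1}{2}\right) = 4 \left(- \frac{5}{4} + 0\right) = 4 \left(- \frac{5}{4}\right) = -5$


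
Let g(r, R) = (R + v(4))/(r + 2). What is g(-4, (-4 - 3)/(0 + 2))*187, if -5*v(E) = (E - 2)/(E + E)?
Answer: 13277/40 ≈ 331.92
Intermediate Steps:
v(E) = -(-2 + E)/(10*E) (v(E) = -(E - 2)/(5*(E + E)) = -(-2 + E)/(5*(2*E)) = -(-2 + E)*1/(2*E)/5 = -(-2 + E)/(10*E))
g(r, R) = (-1/20 + R)/(2 + r) (g(r, R) = (R + (⅒)*(2 - 1*4)/4)/(r + 2) = (R + (⅒)*(¼)*(2 - 4))/(2 + r) = (R + (⅒)*(¼)*(-2))/(2 + r) = (R - 1/20)/(2 + r) = (-1/20 + R)/(2 + r))
g(-4, (-4 - 3)/(0 + 2))*187 = ((-1/20 + (-4 - 3)/(0 + 2))/(2 - 4))*187 = ((-1/20 - 7/2)/(-2))*187 = -(-1/20 - 7*½)/2*187 = -(-1/20 - 7/2)/2*187 = -½*(-71/20)*187 = (71/40)*187 = 13277/40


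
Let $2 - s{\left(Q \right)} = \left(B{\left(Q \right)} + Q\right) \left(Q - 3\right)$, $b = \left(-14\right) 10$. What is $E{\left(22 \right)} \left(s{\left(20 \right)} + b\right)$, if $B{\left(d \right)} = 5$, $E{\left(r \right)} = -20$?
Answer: $11260$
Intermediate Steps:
$b = -140$
$s{\left(Q \right)} = 2 - \left(-3 + Q\right) \left(5 + Q\right)$ ($s{\left(Q \right)} = 2 - \left(5 + Q\right) \left(Q - 3\right) = 2 - \left(5 + Q\right) \left(-3 + Q\right) = 2 - \left(-3 + Q\right) \left(5 + Q\right)$)
$E{\left(22 \right)} \left(s{\left(20 \right)} + b\right) = - 20 \left(\left(17 - 20^{2} - 40\right) - 140\right) = - 20 \left(\left(17 - 400 - 40\right) - 140\right) = - 20 \left(-423 - 140\right) = \left(-20\right) \left(-563\right) = 11260$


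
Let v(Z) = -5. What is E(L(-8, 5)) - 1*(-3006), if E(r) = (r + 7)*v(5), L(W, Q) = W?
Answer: 3011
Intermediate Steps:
E(r) = -35 - 5*r (E(r) = (r + 7)*(-5) = (7 + r)*(-5) = -35 - 5*r)
E(L(-8, 5)) - 1*(-3006) = (-35 - 5*(-8)) - 1*(-3006) = (-35 + 40) + 3006 = 5 + 3006 = 3011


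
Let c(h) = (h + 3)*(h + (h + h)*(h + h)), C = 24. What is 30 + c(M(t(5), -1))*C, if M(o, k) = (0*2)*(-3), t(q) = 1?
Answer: 30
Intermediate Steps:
M(o, k) = 0 (M(o, k) = 0*(-3) = 0)
c(h) = (3 + h)*(h + 4*h²) (c(h) = (3 + h)*(h + (2*h)*(2*h)) = (3 + h)*(h + 4*h²))
30 + c(M(t(5), -1))*C = 30 + (0*(3 + 4*0² + 13*0))*24 = 30 + (0*(3 + 4*0 + 0))*24 = 30 + (0*(3 + 0 + 0))*24 = 30 + (0*3)*24 = 30 + 0*24 = 30 + 0 = 30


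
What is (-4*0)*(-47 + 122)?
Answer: 0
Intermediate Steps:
(-4*0)*(-47 + 122) = 0*75 = 0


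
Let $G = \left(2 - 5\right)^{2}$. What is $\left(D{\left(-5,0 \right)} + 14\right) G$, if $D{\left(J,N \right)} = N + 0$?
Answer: $126$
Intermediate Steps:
$G = 9$ ($G = \left(-3\right)^{2} = 9$)
$D{\left(J,N \right)} = N$
$\left(D{\left(-5,0 \right)} + 14\right) G = \left(0 + 14\right) 9 = 14 \cdot 9 = 126$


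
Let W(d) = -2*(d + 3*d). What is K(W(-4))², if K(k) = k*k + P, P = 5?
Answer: 1058841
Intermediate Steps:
W(d) = -8*d
K(k) = 5 + k² (K(k) = k*k + 5 = k² + 5 = 5 + k²)
K(W(-4))² = (5 + (-8*(-4))²)² = (5 + 32²)² = (5 + 1024)² = 1029² = 1058841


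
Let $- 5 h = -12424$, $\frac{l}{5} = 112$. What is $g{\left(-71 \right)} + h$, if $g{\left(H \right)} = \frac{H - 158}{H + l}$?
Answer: $\frac{6074191}{2445} \approx 2484.3$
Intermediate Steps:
$l = 560$ ($l = 5 \cdot 112 = 560$)
$g{\left(H \right)} = \frac{-158 + H}{560 + H}$ ($g{\left(H \right)} = \frac{H - 158}{H + 560} = \frac{-158 + H}{560 + H}$)
$h = \frac{12424}{5}$ ($h = \left(- \frac{1}{5}\right) \left(-12424\right) = \frac{12424}{5} \approx 2484.8$)
$g{\left(-71 \right)} + h = \frac{-158 - 71}{560 - 71} + \frac{12424}{5} = \frac{1}{489} \left(-229\right) + \frac{12424}{5} = - \frac{229}{489} + \frac{12424}{5} = \frac{6074191}{2445}$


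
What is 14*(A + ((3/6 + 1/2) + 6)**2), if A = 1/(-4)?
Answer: 1365/2 ≈ 682.50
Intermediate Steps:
A = -1/4 ≈ -0.25000
14*(A + ((3/6 + 1/2) + 6)**2) = 14*(-1/4 + ((3/6 + 1/2) + 6)**2) = 14*(-1/4 + ((3*(1/6) + 1*(1/2)) + 6)**2) = 14*(-1/4 + ((1/2 + 1/2) + 6)**2) = 14*(-1/4 + (1 + 6)**2) = 14*(-1/4 + 7**2) = 14*(-1/4 + 49) = 14*(195/4) = 1365/2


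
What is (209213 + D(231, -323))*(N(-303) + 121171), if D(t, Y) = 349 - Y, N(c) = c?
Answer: 25368380180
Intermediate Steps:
(209213 + D(231, -323))*(N(-303) + 121171) = (209213 + (349 - 1*(-323)))*(-303 + 121171) = (209213 + (349 + 323))*120868 = (209213 + 672)*120868 = 209885*120868 = 25368380180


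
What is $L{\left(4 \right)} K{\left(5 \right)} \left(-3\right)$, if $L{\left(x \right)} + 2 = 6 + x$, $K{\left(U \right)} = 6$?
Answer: $-144$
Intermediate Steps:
$L{\left(x \right)} = 4 + x$ ($L{\left(x \right)} = -2 + \left(6 + x\right) = 4 + x$)
$L{\left(4 \right)} K{\left(5 \right)} \left(-3\right) = \left(4 + 4\right) 6 \left(-3\right) = 8 \cdot 6 \left(-3\right) = 48 \left(-3\right) = -144$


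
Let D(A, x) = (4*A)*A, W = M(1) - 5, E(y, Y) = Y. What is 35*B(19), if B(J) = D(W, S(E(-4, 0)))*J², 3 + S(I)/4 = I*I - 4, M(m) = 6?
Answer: 50540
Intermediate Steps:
S(I) = -28 + 4*I² (S(I) = -12 + 4*(I*I - 4) = -12 + 4*(I² - 4) = -12 + 4*(-4 + I²) = -12 + (-16 + 4*I²) = -28 + 4*I²)
W = 1 (W = 6 - 5 = 1)
D(A, x) = 4*A²
B(J) = 4*J² (B(J) = (4*1²)*J² = (4*1)*J² = 4*J²)
35*B(19) = 35*(4*19²) = 35*(4*361) = 35*1444 = 50540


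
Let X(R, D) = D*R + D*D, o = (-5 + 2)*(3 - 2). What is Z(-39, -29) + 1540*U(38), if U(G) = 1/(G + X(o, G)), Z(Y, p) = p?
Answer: -9533/342 ≈ -27.874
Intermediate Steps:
o = -3 (o = -3*1 = -3)
X(R, D) = D**2 + D*R (X(R, D) = D*R + D**2 = D**2 + D*R)
U(G) = 1/(G + G*(-3 + G)) (U(G) = 1/(G + G*(G - 3)) = 1/(G + G*(-3 + G)))
Z(-39, -29) + 1540*U(38) = -29 + 1540*(1/(38*(-2 + 38))) = -29 + 1540*((1/38)/36) = -29 + 1540*((1/38)*(1/36)) = -29 + 1540*(1/1368) = -29 + 385/342 = -9533/342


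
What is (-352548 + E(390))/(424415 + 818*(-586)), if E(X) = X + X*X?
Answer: 66686/18311 ≈ 3.6419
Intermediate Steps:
E(X) = X + X**2
(-352548 + E(390))/(424415 + 818*(-586)) = (-352548 + 390*(1 + 390))/(424415 + 818*(-586)) = (-352548 + 390*391)/(424415 - 479348) = (-352548 + 152490)/(-54933) = -200058*(-1/54933) = 66686/18311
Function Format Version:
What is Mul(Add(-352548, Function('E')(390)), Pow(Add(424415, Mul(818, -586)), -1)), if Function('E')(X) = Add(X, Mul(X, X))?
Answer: Rational(66686, 18311) ≈ 3.6419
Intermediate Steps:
Function('E')(X) = Add(X, Pow(X, 2))
Mul(Add(-352548, Function('E')(390)), Pow(Add(424415, Mul(818, -586)), -1)) = Mul(Add(-352548, Mul(390, Add(1, 390))), Pow(Add(424415, Mul(818, -586)), -1)) = Mul(Add(-352548, Mul(390, 391)), Pow(Add(424415, -479348), -1)) = Mul(Add(-352548, 152490), Pow(-54933, -1)) = Mul(-200058, Rational(-1, 54933)) = Rational(66686, 18311)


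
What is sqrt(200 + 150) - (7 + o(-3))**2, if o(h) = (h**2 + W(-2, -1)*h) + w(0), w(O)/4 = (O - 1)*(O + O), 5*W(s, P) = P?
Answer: -6889/25 + 5*sqrt(14) ≈ -256.85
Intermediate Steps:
W(s, P) = P/5
w(O) = 8*O*(-1 + O) (w(O) = 4*((O - 1)*(O + O)) = 4*((-1 + O)*(2*O)) = 4*(2*O*(-1 + O)) = 8*O*(-1 + O))
o(h) = h**2 - h/5 (o(h) = (h**2 + ((1/5)*(-1))*h) + 8*0*(-1 + 0) = (h**2 - h/5) + 8*0*(-1) = (h**2 - h/5) + 0 = h**2 - h/5)
sqrt(200 + 150) - (7 + o(-3))**2 = sqrt(200 + 150) - (7 - 3*(-1/5 - 3))**2 = sqrt(350) - (7 - 3*(-16/5))**2 = 5*sqrt(14) - (7 + 48/5)**2 = 5*sqrt(14) - (83/5)**2 = 5*sqrt(14) - 1*6889/25 = 5*sqrt(14) - 6889/25 = -6889/25 + 5*sqrt(14)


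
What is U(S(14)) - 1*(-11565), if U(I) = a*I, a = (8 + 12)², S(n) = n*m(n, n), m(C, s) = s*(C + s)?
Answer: 2206765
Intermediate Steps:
S(n) = 2*n³ (S(n) = n*(n*(n + n)) = n*(n*(2*n)) = n*(2*n²) = 2*n³)
a = 400 (a = 20² = 400)
U(I) = 400*I
U(S(14)) - 1*(-11565) = 400*(2*14³) - 1*(-11565) = 400*(2*2744) + 11565 = 400*5488 + 11565 = 2195200 + 11565 = 2206765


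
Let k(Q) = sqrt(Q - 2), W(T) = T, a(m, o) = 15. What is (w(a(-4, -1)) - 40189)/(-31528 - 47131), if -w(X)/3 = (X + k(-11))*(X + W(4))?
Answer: 41044/78659 + 57*I*sqrt(13)/78659 ≈ 0.5218 + 0.0026128*I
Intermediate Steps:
k(Q) = sqrt(-2 + Q)
w(X) = -3*(4 + X)*(X + I*sqrt(13)) (w(X) = -3*(X + sqrt(-2 - 11))*(X + 4) = -3*(X + sqrt(-13))*(4 + X) = -3*(X + I*sqrt(13))*(4 + X) = -3*(4 + X)*(X + I*sqrt(13)))
(w(a(-4, -1)) - 40189)/(-31528 - 47131) = ((-12*15 - 3*15**2 - 12*I*sqrt(13) - 3*I*15*sqrt(13)) - 40189)/(-31528 - 47131) = ((-180 - 3*225 - 12*I*sqrt(13) - 45*I*sqrt(13)) - 40189)/(-78659) = ((-180 - 675 - 12*I*sqrt(13) - 45*I*sqrt(13)) - 40189)*(-1/78659) = ((-855 - 57*I*sqrt(13)) - 40189)*(-1/78659) = (-41044 - 57*I*sqrt(13))*(-1/78659) = 41044/78659 + 57*I*sqrt(13)/78659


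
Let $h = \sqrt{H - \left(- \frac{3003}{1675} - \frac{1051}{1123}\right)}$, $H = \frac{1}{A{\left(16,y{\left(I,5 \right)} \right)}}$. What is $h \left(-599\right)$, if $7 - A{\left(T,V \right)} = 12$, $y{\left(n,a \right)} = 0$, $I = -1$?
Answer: $- \frac{599 \sqrt{357890512949}}{376205} \approx -952.53$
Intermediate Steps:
$A{\left(T,V \right)} = -5$ ($A{\left(T,V \right)} = 7 - 12 = -5$)
$H = - \frac{1}{5}$ ($H = \frac{1}{-5} = - \frac{1}{5} \approx -0.2$)
$h = \frac{\sqrt{357890512949}}{376205}$ ($h = \sqrt{- \frac{1}{5} - \left(- \frac{3003}{1675} - \frac{1051}{1123}\right)} = \sqrt{- \frac{1}{5} - - \frac{5132794}{1881025}} = \sqrt{- \frac{1}{5} + \left(\frac{3003}{1675} + \frac{1051}{1123}\right)} = \sqrt{- \frac{1}{5} + \frac{5132794}{1881025}} = \sqrt{\frac{4756589}{1881025}} = \frac{\sqrt{357890512949}}{376205} \approx 1.5902$)
$h \left(-599\right) = \frac{\sqrt{357890512949}}{376205} \left(-599\right) = - \frac{599 \sqrt{357890512949}}{376205}$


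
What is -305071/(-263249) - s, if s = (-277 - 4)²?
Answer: -20786099218/263249 ≈ -78960.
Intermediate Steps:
s = 78961 (s = (-281)² = 78961)
-305071/(-263249) - s = -305071/(-263249) - 1*78961 = -305071*(-1/263249) - 78961 = 305071/263249 - 78961 = -20786099218/263249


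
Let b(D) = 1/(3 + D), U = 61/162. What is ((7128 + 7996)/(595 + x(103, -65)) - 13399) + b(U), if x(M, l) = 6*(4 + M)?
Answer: -9057812739/676639 ≈ -13386.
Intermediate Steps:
U = 61/162 (U = 61*(1/162) = 61/162 ≈ 0.37654)
x(M, l) = 24 + 6*M
((7128 + 7996)/(595 + x(103, -65)) - 13399) + b(U) = ((7128 + 7996)/(595 + (24 + 6*103)) - 13399) + 1/(3 + 61/162) = (15124/(595 + (24 + 618)) - 13399) + 1/(547/162) = (15124/(595 + 642) - 13399) + 162/547 = (15124/1237 - 13399) + 162/547 = -16559439/1237 + 162/547 = -9057812739/676639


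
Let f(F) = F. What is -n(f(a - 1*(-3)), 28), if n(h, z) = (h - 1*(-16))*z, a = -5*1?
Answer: -392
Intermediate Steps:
a = -5
n(h, z) = z*(16 + h) (n(h, z) = (h + 16)*z = (16 + h)*z = z*(16 + h))
-n(f(a - 1*(-3)), 28) = -28*(16 + (-5 - 1*(-3))) = -28*(16 + (-5 + 3)) = -28*(16 - 2) = -28*14 = -1*392 = -392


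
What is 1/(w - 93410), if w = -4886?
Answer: -1/98296 ≈ -1.0173e-5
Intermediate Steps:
1/(w - 93410) = 1/(-4886 - 93410) = 1/(-98296) = -1/98296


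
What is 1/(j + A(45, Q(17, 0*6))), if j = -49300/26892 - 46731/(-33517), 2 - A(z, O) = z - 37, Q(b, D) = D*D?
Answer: -225334791/1450933258 ≈ -0.15530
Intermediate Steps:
Q(b, D) = D²
A(z, O) = 39 - z (A(z, O) = 2 - (z - 37) = 2 - (-37 + z) = 2 + (37 - z) = 39 - z)
j = -98924512/225334791 (j = -49300*1/26892 - 46731*(-1/33517) = -12325/6723 + 46731/33517 = -98924512/225334791 ≈ -0.43901)
1/(j + A(45, Q(17, 0*6))) = 1/(-98924512/225334791 + (39 - 1*45)) = 1/(-98924512/225334791 + (39 - 45)) = 1/(-98924512/225334791 - 6) = 1/(-1450933258/225334791) = -225334791/1450933258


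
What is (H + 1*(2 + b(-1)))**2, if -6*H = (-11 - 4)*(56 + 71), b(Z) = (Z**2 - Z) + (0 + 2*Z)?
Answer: 408321/4 ≈ 1.0208e+5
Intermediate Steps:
b(Z) = Z + Z**2 (b(Z) = (Z**2 - Z) + 2*Z = Z + Z**2)
H = 635/2 (H = -(-11 - 4)*(56 + 71)/6 = -(-5)*127/2 = -1/6*(-1905) = 635/2 ≈ 317.50)
(H + 1*(2 + b(-1)))**2 = (635/2 + 1*(2 - (1 - 1)))**2 = (635/2 + 1*(2 - 1*0))**2 = (635/2 + 1*(2 + 0))**2 = (635/2 + 1*2)**2 = (635/2 + 2)**2 = (639/2)**2 = 408321/4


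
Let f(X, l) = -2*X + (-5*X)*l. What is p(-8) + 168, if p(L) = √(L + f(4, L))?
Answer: 180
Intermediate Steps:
f(X, l) = -2*X - 5*X*l
p(L) = √(-8 - 19*L) (p(L) = √(L - 1*4*(2 + 5*L)) = √(L + (-8 - 20*L)) = √(-8 - 19*L))
p(-8) + 168 = √(-8 - 19*(-8)) + 168 = √(-8 + 152) + 168 = √144 + 168 = 12 + 168 = 180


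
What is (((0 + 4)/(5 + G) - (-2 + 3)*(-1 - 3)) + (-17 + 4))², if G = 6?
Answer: 9025/121 ≈ 74.587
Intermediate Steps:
(((0 + 4)/(5 + G) - (-2 + 3)*(-1 - 3)) + (-17 + 4))² = (((0 + 4)/(5 + 6) - (-2 + 3)*(-1 - 3)) + (-17 + 4))² = ((4/11 - (-4)) - 13)² = ((4*(1/11) - 1*(-4)) - 13)² = ((4/11 + 4) - 13)² = (48/11 - 13)² = (-95/11)² = 9025/121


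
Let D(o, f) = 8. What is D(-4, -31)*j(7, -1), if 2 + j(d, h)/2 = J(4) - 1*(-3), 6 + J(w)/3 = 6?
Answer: 16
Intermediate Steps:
J(w) = 0 (J(w) = -18 + 3*6 = -18 + 18 = 0)
j(d, h) = 2 (j(d, h) = -4 + 2*(0 - 1*(-3)) = -4 + 2*(0 + 3) = -4 + 2*3 = -4 + 6 = 2)
D(-4, -31)*j(7, -1) = 8*2 = 16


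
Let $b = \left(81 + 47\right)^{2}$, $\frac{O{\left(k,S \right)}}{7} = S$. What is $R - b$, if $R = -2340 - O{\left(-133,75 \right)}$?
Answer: $-19249$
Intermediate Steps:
$O{\left(k,S \right)} = 7 S$
$R = -2865$ ($R = -2340 - 7 \cdot 75 = -2340 - 525 = -2865$)
$b = 16384$ ($b = 128^{2} = 16384$)
$R - b = -2865 - 16384 = -19249$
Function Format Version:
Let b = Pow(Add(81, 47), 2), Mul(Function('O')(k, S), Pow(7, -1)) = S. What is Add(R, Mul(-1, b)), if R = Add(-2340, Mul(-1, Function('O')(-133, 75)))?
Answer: -19249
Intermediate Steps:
Function('O')(k, S) = Mul(7, S)
R = -2865 (R = Add(-2340, Mul(-1, Mul(7, 75))) = Add(-2340, Mul(-1, 525)) = Add(-2340, -525) = -2865)
b = 16384 (b = Pow(128, 2) = 16384)
Add(R, Mul(-1, b)) = Add(-2865, Mul(-1, 16384)) = Add(-2865, -16384) = -19249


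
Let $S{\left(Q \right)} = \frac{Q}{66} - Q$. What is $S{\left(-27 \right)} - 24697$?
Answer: $- \frac{542749}{22} \approx -24670.0$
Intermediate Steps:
$S{\left(Q \right)} = - \frac{65 Q}{66}$ ($S{\left(Q \right)} = Q \frac{1}{66} - Q = \frac{Q}{66} - Q = - \frac{65 Q}{66}$)
$S{\left(-27 \right)} - 24697 = \left(- \frac{65}{66}\right) \left(-27\right) - 24697 = \frac{585}{22} - 24697 = - \frac{542749}{22}$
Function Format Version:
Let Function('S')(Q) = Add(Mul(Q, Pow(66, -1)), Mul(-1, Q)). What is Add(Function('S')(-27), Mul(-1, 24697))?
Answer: Rational(-542749, 22) ≈ -24670.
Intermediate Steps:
Function('S')(Q) = Mul(Rational(-65, 66), Q) (Function('S')(Q) = Add(Mul(Q, Rational(1, 66)), Mul(-1, Q)) = Add(Mul(Rational(1, 66), Q), Mul(-1, Q)) = Mul(Rational(-65, 66), Q))
Add(Function('S')(-27), Mul(-1, 24697)) = Add(Mul(Rational(-65, 66), -27), Mul(-1, 24697)) = Add(Rational(585, 22), -24697) = Rational(-542749, 22)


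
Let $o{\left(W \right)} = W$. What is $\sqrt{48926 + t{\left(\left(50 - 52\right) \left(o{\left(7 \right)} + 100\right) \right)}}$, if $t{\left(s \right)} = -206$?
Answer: $4 \sqrt{3045} \approx 220.73$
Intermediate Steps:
$\sqrt{48926 + t{\left(\left(50 - 52\right) \left(o{\left(7 \right)} + 100\right) \right)}} = \sqrt{48926 - 206} = \sqrt{48720} = 4 \sqrt{3045}$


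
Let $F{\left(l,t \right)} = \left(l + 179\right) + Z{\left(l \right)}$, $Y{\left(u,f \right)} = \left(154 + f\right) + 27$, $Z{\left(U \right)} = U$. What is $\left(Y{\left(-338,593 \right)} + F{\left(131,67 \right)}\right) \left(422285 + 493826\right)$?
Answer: $1113074865$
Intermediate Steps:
$Y{\left(u,f \right)} = 181 + f$
$F{\left(l,t \right)} = 179 + 2 l$ ($F{\left(l,t \right)} = \left(l + 179\right) + l = \left(179 + l\right) + l = 179 + 2 l$)
$\left(Y{\left(-338,593 \right)} + F{\left(131,67 \right)}\right) \left(422285 + 493826\right) = \left(\left(181 + 593\right) + \left(179 + 2 \cdot 131\right)\right) \left(422285 + 493826\right) = \left(774 + \left(179 + 262\right)\right) 916111 = \left(774 + 441\right) 916111 = 1215 \cdot 916111 = 1113074865$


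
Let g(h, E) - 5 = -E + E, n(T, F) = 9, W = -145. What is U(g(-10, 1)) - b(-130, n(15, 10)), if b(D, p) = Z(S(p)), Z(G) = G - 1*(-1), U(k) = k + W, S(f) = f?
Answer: -150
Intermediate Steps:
g(h, E) = 5 (g(h, E) = 5 + (-E + E) = 5 + 0 = 5)
U(k) = -145 + k (U(k) = k - 145 = -145 + k)
Z(G) = 1 + G (Z(G) = G + 1 = 1 + G)
b(D, p) = 1 + p
U(g(-10, 1)) - b(-130, n(15, 10)) = (-145 + 5) - (1 + 9) = -140 - 1*10 = -140 - 10 = -150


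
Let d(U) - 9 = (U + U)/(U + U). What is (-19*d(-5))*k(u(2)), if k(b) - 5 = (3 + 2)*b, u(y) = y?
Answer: -2850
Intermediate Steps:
k(b) = 5 + 5*b (k(b) = 5 + (3 + 2)*b = 5 + 5*b)
d(U) = 10 (d(U) = 9 + (U + U)/(U + U) = 9 + (2*U)/((2*U)) = 9 + (2*U)*(1/(2*U)) = 9 + 1 = 10)
(-19*d(-5))*k(u(2)) = (-19*10)*(5 + 5*2) = -190*(5 + 10) = -190*15 = -2850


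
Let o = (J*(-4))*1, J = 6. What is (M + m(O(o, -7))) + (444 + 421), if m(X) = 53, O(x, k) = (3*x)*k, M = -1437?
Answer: -519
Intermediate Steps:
o = -24 (o = (6*(-4))*1 = -24*1 = -24)
O(x, k) = 3*k*x
(M + m(O(o, -7))) + (444 + 421) = (-1437 + 53) + (444 + 421) = -1384 + 865 = -519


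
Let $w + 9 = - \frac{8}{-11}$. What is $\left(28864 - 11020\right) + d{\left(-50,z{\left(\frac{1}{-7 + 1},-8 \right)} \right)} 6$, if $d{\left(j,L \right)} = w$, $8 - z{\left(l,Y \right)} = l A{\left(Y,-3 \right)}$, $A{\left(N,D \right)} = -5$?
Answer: $\frac{195738}{11} \approx 17794.0$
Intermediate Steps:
$w = - \frac{91}{11}$ ($w = -9 - \frac{8}{-11} = -9 - - \frac{8}{11} = -9 + \frac{8}{11} = - \frac{91}{11} \approx -8.2727$)
$z{\left(l,Y \right)} = 8 + 5 l$ ($z{\left(l,Y \right)} = 8 - l \left(-5\right) = 8 - - 5 l = 8 + 5 l$)
$d{\left(j,L \right)} = - \frac{91}{11}$
$\left(28864 - 11020\right) + d{\left(-50,z{\left(\frac{1}{-7 + 1},-8 \right)} \right)} 6 = \left(28864 - 11020\right) - \frac{546}{11} = 17844 - \frac{546}{11} = \frac{195738}{11}$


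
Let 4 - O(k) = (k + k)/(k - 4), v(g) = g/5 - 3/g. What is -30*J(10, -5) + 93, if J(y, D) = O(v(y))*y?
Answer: -35661/23 ≈ -1550.5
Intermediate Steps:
v(g) = -3/g + g/5 (v(g) = g*(⅕) - 3/g = g/5 - 3/g = -3/g + g/5)
O(k) = 4 - 2*k/(-4 + k) (O(k) = 4 - (k + k)/(k - 4) = 4 - 2*k/(-4 + k))
J(y, D) = 2*y*(-8 - 3/y + y/5)/(-4 - 3/y + y/5) (J(y, D) = (2*(-8 + (-3/y + y/5))/(-4 + (-3/y + y/5)))*y = (2*(-8 - 3/y + y/5)/(-4 - 3/y + y/5))*y = 2*y*(-8 - 3/y + y/5)/(-4 - 3/y + y/5))
-30*J(10, -5) + 93 = -60*10*(15 + 10*(40 - 1*10))/(15 + 10*(20 - 1*10)) + 93 = -60*10*(15 + 10*(40 - 10))/(15 + 10*(20 - 10)) + 93 = -60*10*(15 + 10*30)/(15 + 10*10) + 93 = -60*10*(15 + 300)/(15 + 100) + 93 = -60*10*315/115 + 93 = -30*1260/23 + 93 = -37800/23 + 93 = -35661/23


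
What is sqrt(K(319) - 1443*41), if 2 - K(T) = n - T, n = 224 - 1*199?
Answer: 37*I*sqrt(43) ≈ 242.63*I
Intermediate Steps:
n = 25 (n = 224 - 199 = 25)
K(T) = -23 + T (K(T) = 2 - (25 - T) = 2 + (-25 + T) = -23 + T)
sqrt(K(319) - 1443*41) = sqrt((-23 + 319) - 1443*41) = sqrt(296 - 59163) = sqrt(-58867) = 37*I*sqrt(43)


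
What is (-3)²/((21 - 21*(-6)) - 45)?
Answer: 3/34 ≈ 0.088235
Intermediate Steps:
(-3)²/((21 - 21*(-6)) - 45) = 9/((21 + 126) - 45) = 9/(147 - 45) = 9/102 = 9*(1/102) = 3/34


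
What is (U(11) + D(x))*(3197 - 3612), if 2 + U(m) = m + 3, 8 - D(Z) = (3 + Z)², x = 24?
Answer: 294235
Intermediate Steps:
D(Z) = 8 - (3 + Z)²
U(m) = 1 + m (U(m) = -2 + (m + 3) = -2 + (3 + m) = 1 + m)
(U(11) + D(x))*(3197 - 3612) = ((1 + 11) + (8 - (3 + 24)²))*(3197 - 3612) = (12 + (8 - 1*27²))*(-415) = (12 + (8 - 1*729))*(-415) = (12 + (8 - 729))*(-415) = (12 - 721)*(-415) = -709*(-415) = 294235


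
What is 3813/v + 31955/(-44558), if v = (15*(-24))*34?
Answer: -93504809/90898320 ≈ -1.0287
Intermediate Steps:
v = -12240 (v = -360*34 = -12240)
3813/v + 31955/(-44558) = 3813/(-12240) + 31955/(-44558) = 3813*(-1/12240) + 31955*(-1/44558) = -1271/4080 - 31955/44558 = -93504809/90898320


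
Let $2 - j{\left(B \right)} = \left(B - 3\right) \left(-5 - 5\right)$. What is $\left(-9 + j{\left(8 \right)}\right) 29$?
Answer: $1247$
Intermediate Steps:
$j{\left(B \right)} = -28 + 10 B$ ($j{\left(B \right)} = 2 - \left(B - 3\right) \left(-5 - 5\right) = 2 - \left(-3 + B\right) \left(-10\right) = 2 - \left(30 - 10 B\right) = 2 + \left(-30 + 10 B\right) = -28 + 10 B$)
$\left(-9 + j{\left(8 \right)}\right) 29 = \left(-9 + \left(-28 + 10 \cdot 8\right)\right) 29 = \left(-9 + \left(-28 + 80\right)\right) 29 = \left(-9 + 52\right) 29 = 43 \cdot 29 = 1247$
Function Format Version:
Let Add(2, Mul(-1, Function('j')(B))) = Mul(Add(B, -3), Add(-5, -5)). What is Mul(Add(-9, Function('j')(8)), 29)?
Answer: 1247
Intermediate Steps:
Function('j')(B) = Add(-28, Mul(10, B)) (Function('j')(B) = Add(2, Mul(-1, Mul(Add(B, -3), Add(-5, -5)))) = Add(2, Mul(-1, Mul(Add(-3, B), -10))) = Add(2, Mul(-1, Add(30, Mul(-10, B)))) = Add(2, Add(-30, Mul(10, B))) = Add(-28, Mul(10, B)))
Mul(Add(-9, Function('j')(8)), 29) = Mul(Add(-9, Add(-28, Mul(10, 8))), 29) = Mul(Add(-9, Add(-28, 80)), 29) = Mul(Add(-9, 52), 29) = Mul(43, 29) = 1247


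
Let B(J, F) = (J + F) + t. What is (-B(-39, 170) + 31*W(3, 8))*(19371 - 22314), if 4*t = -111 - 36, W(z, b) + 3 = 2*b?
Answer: -3634605/4 ≈ -9.0865e+5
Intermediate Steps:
W(z, b) = -3 + 2*b
t = -147/4 (t = (-111 - 36)/4 = (¼)*(-147) = -147/4 ≈ -36.750)
B(J, F) = -147/4 + F + J (B(J, F) = (J + F) - 147/4 = (F + J) - 147/4 = -147/4 + F + J)
(-B(-39, 170) + 31*W(3, 8))*(19371 - 22314) = (-(-147/4 + 170 - 39) + 31*(-3 + 2*8))*(19371 - 22314) = (-1*377/4 + 31*(-3 + 16))*(-2943) = (-377/4 + 31*13)*(-2943) = (-377/4 + 403)*(-2943) = (1235/4)*(-2943) = -3634605/4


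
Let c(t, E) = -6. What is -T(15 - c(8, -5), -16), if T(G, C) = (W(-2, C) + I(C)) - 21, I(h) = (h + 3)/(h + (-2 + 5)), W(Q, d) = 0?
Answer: 20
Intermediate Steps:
I(h) = 1 (I(h) = (3 + h)/(h + 3) = (3 + h)/(3 + h) = 1)
T(G, C) = -20 (T(G, C) = (0 + 1) - 21 = 1 - 21 = -20)
-T(15 - c(8, -5), -16) = -1*(-20) = 20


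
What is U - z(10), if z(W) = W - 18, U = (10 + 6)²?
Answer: 264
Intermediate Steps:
U = 256 (U = 16² = 256)
z(W) = -18 + W
U - z(10) = 256 - (-18 + 10) = 256 - 1*(-8) = 256 + 8 = 264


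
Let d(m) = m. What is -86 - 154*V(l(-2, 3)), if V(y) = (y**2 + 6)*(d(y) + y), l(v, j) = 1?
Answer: -2242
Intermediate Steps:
V(y) = 2*y*(6 + y**2) (V(y) = (y**2 + 6)*(y + y) = (6 + y**2)*(2*y) = 2*y*(6 + y**2))
-86 - 154*V(l(-2, 3)) = -86 - 308*(6 + 1**2) = -86 - 308*(6 + 1) = -86 - 308*7 = -86 - 154*14 = -86 - 2156 = -2242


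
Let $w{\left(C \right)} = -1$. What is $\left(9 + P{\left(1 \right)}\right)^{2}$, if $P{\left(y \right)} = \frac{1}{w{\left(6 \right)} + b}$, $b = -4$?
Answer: $\frac{1936}{25} \approx 77.44$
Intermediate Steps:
$P{\left(y \right)} = - \frac{1}{5}$ ($P{\left(y \right)} = \frac{1}{-1 - 4} = \frac{1}{-5} = - \frac{1}{5}$)
$\left(9 + P{\left(1 \right)}\right)^{2} = \left(9 - \frac{1}{5}\right)^{2} = \left(\frac{44}{5}\right)^{2} = \frac{1936}{25}$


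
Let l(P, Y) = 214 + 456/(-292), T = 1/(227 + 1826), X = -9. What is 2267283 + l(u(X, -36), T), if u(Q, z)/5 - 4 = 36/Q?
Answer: 165527167/73 ≈ 2.2675e+6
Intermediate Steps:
u(Q, z) = 20 + 180/Q (u(Q, z) = 20 + 5*(36/Q) = 20 + 180/Q)
T = 1/2053 ≈ 0.00048709
l(P, Y) = 15508/73 (l(P, Y) = 214 + 456*(-1/292) = 214 - 114/73 = 15508/73)
2267283 + l(u(X, -36), T) = 2267283 + 15508/73 = 165527167/73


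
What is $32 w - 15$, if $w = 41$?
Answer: $1297$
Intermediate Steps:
$32 w - 15 = 32 \cdot 41 - 15 = 1312 - 15 = 1297$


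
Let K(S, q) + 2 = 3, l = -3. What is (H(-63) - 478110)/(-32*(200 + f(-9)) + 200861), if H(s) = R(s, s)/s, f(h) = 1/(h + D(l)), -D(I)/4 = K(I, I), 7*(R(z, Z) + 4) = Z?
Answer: -391571921/159265575 ≈ -2.4586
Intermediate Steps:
K(S, q) = 1 (K(S, q) = -2 + 3 = 1)
R(z, Z) = -4 + Z/7
D(I) = -4 (D(I) = -4*1 = -4)
f(h) = 1/(-4 + h) (f(h) = 1/(h - 4) = 1/(-4 + h))
H(s) = (-4 + s/7)/s
(H(-63) - 478110)/(-32*(200 + f(-9)) + 200861) = ((⅐)*(-28 - 63)/(-63) - 478110)/(-32*(200 + 1/(-4 - 9)) + 200861) = ((⅐)*(-1/63)*(-91) - 478110)/(-32*(200 + 1/(-13)) + 200861) = (13/63 - 478110)/(-32*(200 - 1/13) + 200861) = -30120917/(63*(-32*2599/13 + 200861)) = -30120917/(63*(-83168/13 + 200861)) = -30120917/(63*2528025/13) = -30120917/63*13/2528025 = -391571921/159265575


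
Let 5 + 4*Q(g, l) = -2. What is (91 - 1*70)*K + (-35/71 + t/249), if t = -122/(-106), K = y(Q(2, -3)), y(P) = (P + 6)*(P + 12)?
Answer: 13707357695/14991792 ≈ 914.32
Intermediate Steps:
Q(g, l) = -7/4 (Q(g, l) = -5/4 + (¼)*(-2) = -5/4 - ½ = -7/4)
y(P) = (6 + P)*(12 + P)
K = 697/16 (K = 72 + (-7/4)² + 18*(-7/4) = 72 + 49/16 - 63/2 = 697/16 ≈ 43.563)
t = 61/53 (t = -122*(-1/106) = 61/53 ≈ 1.1509)
(91 - 1*70)*K + (-35/71 + t/249) = (91 - 1*70)*(697/16) + (-35/71 + (61/53)/249) = (91 - 70)*(697/16) + (-35*1/71 + (61/53)*(1/249)) = 21*(697/16) + (-35/71 + 61/13197) = 14637/16 - 457564/936987 = 13707357695/14991792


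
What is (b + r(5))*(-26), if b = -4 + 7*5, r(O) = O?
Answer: -936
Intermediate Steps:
b = 31 (b = -4 + 35 = 31)
(b + r(5))*(-26) = (31 + 5)*(-26) = 36*(-26) = -936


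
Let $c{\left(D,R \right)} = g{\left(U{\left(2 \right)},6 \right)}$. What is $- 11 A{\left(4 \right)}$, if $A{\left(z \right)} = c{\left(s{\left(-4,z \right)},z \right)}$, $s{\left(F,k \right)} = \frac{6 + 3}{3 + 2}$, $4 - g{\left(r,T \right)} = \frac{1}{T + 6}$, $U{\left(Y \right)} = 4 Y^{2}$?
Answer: $- \frac{517}{12} \approx -43.083$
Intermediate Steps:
$g{\left(r,T \right)} = 4 - \frac{1}{6 + T}$ ($g{\left(r,T \right)} = 4 - \frac{1}{T + 6} = 4 - \frac{1}{6 + T}$)
$s{\left(F,k \right)} = \frac{9}{5}$
$c{\left(D,R \right)} = \frac{47}{12}$ ($c{\left(D,R \right)} = \frac{23 + 4 \cdot 6}{6 + 6} = \frac{23 + 24}{12} = \frac{1}{12} \cdot 47 = \frac{47}{12}$)
$A{\left(z \right)} = \frac{47}{12}$
$- 11 A{\left(4 \right)} = \left(-11\right) \frac{47}{12} = - \frac{517}{12}$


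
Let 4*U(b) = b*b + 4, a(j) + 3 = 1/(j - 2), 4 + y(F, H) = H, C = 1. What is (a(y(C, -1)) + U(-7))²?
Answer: 80089/784 ≈ 102.15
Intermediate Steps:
y(F, H) = -4 + H
a(j) = -3 + 1/(-2 + j) (a(j) = -3 + 1/(j - 2) = -3 + 1/(-2 + j))
U(b) = 1 + b²/4 (U(b) = (b*b + 4)/4 = (b² + 4)/4 = (4 + b²)/4 = 1 + b²/4)
(a(y(C, -1)) + U(-7))² = ((7 - 3*(-4 - 1))/(-2 + (-4 - 1)) + (1 + (¼)*(-7)²))² = ((7 - 3*(-5))/(-2 - 5) + (1 + (¼)*49))² = ((7 + 15)/(-7) + (1 + 49/4))² = (-⅐*22 + 53/4)² = (-22/7 + 53/4)² = (283/28)² = 80089/784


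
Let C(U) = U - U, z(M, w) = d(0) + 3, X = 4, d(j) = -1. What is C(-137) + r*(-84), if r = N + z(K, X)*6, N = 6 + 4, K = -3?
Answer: -1848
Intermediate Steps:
z(M, w) = 2 (z(M, w) = -1 + 3 = 2)
N = 10
C(U) = 0
r = 22 (r = 10 + 2*6 = 10 + 12 = 22)
C(-137) + r*(-84) = 0 + 22*(-84) = 0 - 1848 = -1848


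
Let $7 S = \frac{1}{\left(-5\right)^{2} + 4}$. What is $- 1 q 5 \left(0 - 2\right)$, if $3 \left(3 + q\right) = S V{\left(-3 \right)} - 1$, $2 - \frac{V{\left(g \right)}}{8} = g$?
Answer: $- \frac{19900}{609} \approx -32.677$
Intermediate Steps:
$V{\left(g \right)} = 16 - 8 g$
$S = \frac{1}{203}$ ($S = \frac{1}{7 \left(\left(-5\right)^{2} + 4\right)} = \frac{1}{7 \left(25 + 4\right)} = \frac{1}{7 \cdot 29} = \frac{1}{7} \cdot \frac{1}{29} = \frac{1}{203} \approx 0.0049261$)
$q = - \frac{1990}{609}$ ($q = -3 + \frac{\frac{16 - -24}{203} - 1}{3} = -3 + \frac{\frac{16 + 24}{203} - 1}{3} = -3 + \frac{\frac{1}{203} \cdot 40 - 1}{3} = -3 + \frac{\frac{40}{203} - 1}{3} = -3 + \frac{1}{3} \left(- \frac{163}{203}\right) = -3 - \frac{163}{609} = - \frac{1990}{609} \approx -3.2677$)
$- 1 q 5 \left(0 - 2\right) = - 1 \left(- \frac{1990}{609}\right) 5 \left(0 - 2\right) = - \frac{\left(-1990\right) 5 \left(-2\right)}{609} = - \frac{\left(-1990\right) \left(-10\right)}{609} = \left(-1\right) \frac{19900}{609} = - \frac{19900}{609}$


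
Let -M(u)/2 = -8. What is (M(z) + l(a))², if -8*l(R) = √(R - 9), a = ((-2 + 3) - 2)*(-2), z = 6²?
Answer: (128 - I*√7)²/64 ≈ 255.89 - 10.583*I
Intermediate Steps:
z = 36
M(u) = 16 (M(u) = -2*(-8) = 16)
a = 2 (a = (1 - 2)*(-2) = -1*(-2) = 2)
l(R) = -√(-9 + R)/8 (l(R) = -√(R - 9)/8 = -√(-9 + R)/8)
(M(z) + l(a))² = (16 - √(-9 + 2)/8)² = (16 - I*√7/8)²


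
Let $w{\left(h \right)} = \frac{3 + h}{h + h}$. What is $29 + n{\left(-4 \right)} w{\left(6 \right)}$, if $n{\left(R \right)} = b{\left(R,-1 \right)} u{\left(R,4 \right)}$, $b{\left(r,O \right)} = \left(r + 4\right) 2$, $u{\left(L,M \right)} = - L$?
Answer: $29$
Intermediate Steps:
$b{\left(r,O \right)} = 8 + 2 r$ ($b{\left(r,O \right)} = \left(4 + r\right) 2 = 8 + 2 r$)
$w{\left(h \right)} = \frac{3 + h}{2 h}$
$n{\left(R \right)} = - R \left(8 + 2 R\right)$ ($n{\left(R \right)} = \left(8 + 2 R\right) \left(- R\right) = - R \left(8 + 2 R\right)$)
$29 + n{\left(-4 \right)} w{\left(6 \right)} = 29 + \left(-2\right) \left(-4\right) \left(4 - 4\right) \frac{3 + 6}{2 \cdot 6} = 29 + \left(-2\right) \left(-4\right) 0 \cdot \frac{1}{2} \cdot \frac{1}{6} \cdot 9 = 29 + 0 \cdot \frac{3}{4} = 29 + 0 = 29$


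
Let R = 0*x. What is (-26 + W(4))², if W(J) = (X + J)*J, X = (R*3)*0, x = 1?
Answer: 100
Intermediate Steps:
R = 0 (R = 0*1 = 0)
X = 0 (X = (0*3)*0 = 0*0 = 0)
W(J) = J² (W(J) = (0 + J)*J = J*J = J²)
(-26 + W(4))² = (-26 + 4²)² = (-26 + 16)² = (-10)² = 100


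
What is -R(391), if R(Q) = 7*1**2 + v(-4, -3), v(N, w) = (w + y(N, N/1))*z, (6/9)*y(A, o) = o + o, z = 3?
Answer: 38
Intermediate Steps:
y(A, o) = 3*o (y(A, o) = 3*(o + o)/2 = 3*(2*o)/2 = 3*o)
v(N, w) = 3*w + 9*N (v(N, w) = (w + 3*(N/1))*3 = (w + 3*(N*1))*3 = (w + 3*N)*3 = 3*w + 9*N)
R(Q) = -38 (R(Q) = 7*1**2 + (3*(-3) + 9*(-4)) = 7*1 + (-9 - 36) = 7 - 45 = -38)
-R(391) = -1*(-38) = 38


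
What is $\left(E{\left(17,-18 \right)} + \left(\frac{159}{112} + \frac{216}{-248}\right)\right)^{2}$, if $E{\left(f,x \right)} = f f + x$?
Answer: $\frac{888903895489}{12054784} \approx 73739.0$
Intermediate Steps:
$E{\left(f,x \right)} = x + f^{2}$ ($E{\left(f,x \right)} = f^{2} + x = x + f^{2}$)
$\left(E{\left(17,-18 \right)} + \left(\frac{159}{112} + \frac{216}{-248}\right)\right)^{2} = \left(\left(-18 + 17^{2}\right) + \left(\frac{159}{112} + \frac{216}{-248}\right)\right)^{2} = \left(\left(-18 + 289\right) + \left(159 \cdot \frac{1}{112} + 216 \left(- \frac{1}{248}\right)\right)\right)^{2} = \left(271 + \left(\frac{159}{112} - \frac{27}{31}\right)\right)^{2} = \left(271 + \frac{1905}{3472}\right)^{2} = \left(\frac{942817}{3472}\right)^{2} = \frac{888903895489}{12054784}$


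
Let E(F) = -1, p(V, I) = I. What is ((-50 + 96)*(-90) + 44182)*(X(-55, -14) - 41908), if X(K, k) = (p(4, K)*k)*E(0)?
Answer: -1708912476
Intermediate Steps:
X(K, k) = -K*k (X(K, k) = (K*k)*(-1) = -K*k)
((-50 + 96)*(-90) + 44182)*(X(-55, -14) - 41908) = ((-50 + 96)*(-90) + 44182)*(-1*(-55)*(-14) - 41908) = (46*(-90) + 44182)*(-770 - 41908) = (-4140 + 44182)*(-42678) = 40042*(-42678) = -1708912476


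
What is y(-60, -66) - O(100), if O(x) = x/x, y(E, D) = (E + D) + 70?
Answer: -57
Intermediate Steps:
y(E, D) = 70 + D + E (y(E, D) = (D + E) + 70 = 70 + D + E)
O(x) = 1
y(-60, -66) - O(100) = (70 - 66 - 60) - 1*1 = -56 - 1 = -57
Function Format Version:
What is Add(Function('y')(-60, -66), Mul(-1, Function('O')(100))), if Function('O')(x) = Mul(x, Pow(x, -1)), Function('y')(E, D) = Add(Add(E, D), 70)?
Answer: -57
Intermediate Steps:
Function('y')(E, D) = Add(70, D, E) (Function('y')(E, D) = Add(Add(D, E), 70) = Add(70, D, E))
Function('O')(x) = 1
Add(Function('y')(-60, -66), Mul(-1, Function('O')(100))) = Add(Add(70, -66, -60), Mul(-1, 1)) = Add(-56, -1) = -57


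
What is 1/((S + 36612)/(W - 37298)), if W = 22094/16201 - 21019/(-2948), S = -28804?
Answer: -1780967257373/372914358784 ≈ -4.7758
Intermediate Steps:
W = 405661931/47760548 (W = 22094*(1/16201) - 21019*(-1/2948) = 22094/16201 + 21019/2948 = 405661931/47760548 ≈ 8.4937)
1/((S + 36612)/(W - 37298)) = 1/((-28804 + 36612)/(405661931/47760548 - 37298)) = 1/(7808/(-1780967257373/47760548)) = 1/(7808*(-47760548/1780967257373)) = 1/(-372914358784/1780967257373) = -1780967257373/372914358784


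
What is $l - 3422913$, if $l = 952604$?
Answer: $-2470309$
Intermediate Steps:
$l - 3422913 = 952604 - 3422913 = -2470309$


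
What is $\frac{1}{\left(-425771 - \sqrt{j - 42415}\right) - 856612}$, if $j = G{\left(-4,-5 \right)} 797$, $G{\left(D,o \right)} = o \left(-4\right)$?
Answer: $\frac{i}{- 1282383 i + 5 \sqrt{1059}} \approx -7.798 \cdot 10^{-7} + 9.8942 \cdot 10^{-11} i$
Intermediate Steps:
$G{\left(D,o \right)} = - 4 o$
$j = 15940$ ($j = \left(-4\right) \left(-5\right) 797 = 20 \cdot 797 = 15940$)
$\frac{1}{\left(-425771 - \sqrt{j - 42415}\right) - 856612} = \frac{1}{\left(-425771 - \sqrt{15940 - 42415}\right) - 856612} = \frac{1}{\left(-425771 - \sqrt{-26475}\right) - 856612} = \frac{1}{\left(-425771 - 5 i \sqrt{1059}\right) - 856612} = \frac{1}{-1282383 - 5 i \sqrt{1059}}$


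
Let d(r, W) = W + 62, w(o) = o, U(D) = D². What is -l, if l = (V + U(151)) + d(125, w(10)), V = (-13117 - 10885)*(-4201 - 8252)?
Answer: -298919779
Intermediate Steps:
d(r, W) = 62 + W
V = 298896906 (V = -24002*(-12453) = 298896906)
l = 298919779 (l = (298896906 + 151²) + (62 + 10) = (298896906 + 22801) + 72 = 298919707 + 72 = 298919779)
-l = -1*298919779 = -298919779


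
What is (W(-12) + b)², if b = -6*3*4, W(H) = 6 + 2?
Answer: 4096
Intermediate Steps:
W(H) = 8
b = -72 (b = -18*4 = -72)
(W(-12) + b)² = (8 - 72)² = (-64)² = 4096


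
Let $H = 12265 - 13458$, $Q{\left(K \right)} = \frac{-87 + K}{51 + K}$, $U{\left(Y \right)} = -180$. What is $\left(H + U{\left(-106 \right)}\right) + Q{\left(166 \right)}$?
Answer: $- \frac{297862}{217} \approx -1372.6$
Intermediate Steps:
$Q{\left(K \right)} = \frac{-87 + K}{51 + K}$
$H = -1193$ ($H = 12265 - 13458 = -1193$)
$\left(H + U{\left(-106 \right)}\right) + Q{\left(166 \right)} = \left(-1193 - 180\right) + \frac{-87 + 166}{51 + 166} = -1373 + \frac{1}{217} \cdot 79 = -1373 + \frac{79}{217} = - \frac{297862}{217}$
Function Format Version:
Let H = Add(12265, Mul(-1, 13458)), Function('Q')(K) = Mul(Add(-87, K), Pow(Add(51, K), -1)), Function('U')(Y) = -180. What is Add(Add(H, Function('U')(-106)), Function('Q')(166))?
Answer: Rational(-297862, 217) ≈ -1372.6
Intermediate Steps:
Function('Q')(K) = Mul(Pow(Add(51, K), -1), Add(-87, K))
H = -1193 (H = Add(12265, -13458) = -1193)
Add(Add(H, Function('U')(-106)), Function('Q')(166)) = Add(Add(-1193, -180), Mul(Pow(Add(51, 166), -1), Add(-87, 166))) = Add(-1373, Mul(Pow(217, -1), 79)) = Add(-1373, Mul(Rational(1, 217), 79)) = Add(-1373, Rational(79, 217)) = Rational(-297862, 217)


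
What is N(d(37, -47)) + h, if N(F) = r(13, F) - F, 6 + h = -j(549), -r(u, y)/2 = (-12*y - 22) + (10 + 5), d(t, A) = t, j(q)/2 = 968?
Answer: -1077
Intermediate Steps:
j(q) = 1936 (j(q) = 2*968 = 1936)
r(u, y) = 14 + 24*y (r(u, y) = -2*((-12*y - 22) + (10 + 5)) = -2*((-22 - 12*y) + 15) = -2*(-7 - 12*y) = 14 + 24*y)
h = -1942 (h = -6 - 1*1936 = -6 - 1936 = -1942)
N(F) = 14 + 23*F (N(F) = (14 + 24*F) - F = 14 + 23*F)
N(d(37, -47)) + h = (14 + 23*37) - 1942 = (14 + 851) - 1942 = 865 - 1942 = -1077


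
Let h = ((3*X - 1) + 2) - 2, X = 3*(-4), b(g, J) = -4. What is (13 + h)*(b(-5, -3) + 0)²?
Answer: -384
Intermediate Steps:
X = -12
h = -37 (h = ((3*(-12) - 1) + 2) - 2 = ((-36 - 1) + 2) - 2 = (-37 + 2) - 2 = -35 - 2 = -37)
(13 + h)*(b(-5, -3) + 0)² = (13 - 37)*(-4 + 0)² = -24*(-4)² = -24*16 = -384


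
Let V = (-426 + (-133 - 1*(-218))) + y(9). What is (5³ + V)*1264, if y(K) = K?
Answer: -261648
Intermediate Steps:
V = -332 (V = (-426 + (-133 - 1*(-218))) + 9 = (-426 + (-133 + 218)) + 9 = (-426 + 85) + 9 = -341 + 9 = -332)
(5³ + V)*1264 = (5³ - 332)*1264 = (125 - 332)*1264 = -207*1264 = -261648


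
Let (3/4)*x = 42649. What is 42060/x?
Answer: 31545/42649 ≈ 0.73964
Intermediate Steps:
x = 170596/3 (x = (4/3)*42649 = 170596/3 ≈ 56865.)
42060/x = 42060/(170596/3) = 42060*(3/170596) = 31545/42649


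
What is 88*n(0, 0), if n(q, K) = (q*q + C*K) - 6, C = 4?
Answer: -528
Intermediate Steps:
n(q, K) = -6 + q**2 + 4*K (n(q, K) = (q*q + 4*K) - 6 = (q**2 + 4*K) - 6 = -6 + q**2 + 4*K)
88*n(0, 0) = 88*(-6 + 0**2 + 4*0) = 88*(-6 + 0 + 0) = 88*(-6) = -528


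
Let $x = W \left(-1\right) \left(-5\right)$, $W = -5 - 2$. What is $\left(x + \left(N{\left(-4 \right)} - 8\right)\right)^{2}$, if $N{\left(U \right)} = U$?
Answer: $2209$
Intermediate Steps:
$W = -7$
$x = -35$ ($x = \left(-7\right) \left(-1\right) \left(-5\right) = 7 \left(-5\right) = -35$)
$\left(x + \left(N{\left(-4 \right)} - 8\right)\right)^{2} = \left(-35 - 12\right)^{2} = \left(-47\right)^{2} = 2209$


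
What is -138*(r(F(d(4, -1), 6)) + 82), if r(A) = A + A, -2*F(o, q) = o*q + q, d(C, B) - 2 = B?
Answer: -9660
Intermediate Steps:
d(C, B) = 2 + B
F(o, q) = -q/2 - o*q/2 (F(o, q) = -(o*q + q)/2 = -(q + o*q)/2 = -q/2 - o*q/2)
r(A) = 2*A
-138*(r(F(d(4, -1), 6)) + 82) = -138*(2*(-½*6*(1 + (2 - 1))) + 82) = -138*(2*(-½*6*(1 + 1)) + 82) = -138*(2*(-½*6*2) + 82) = -138*(2*(-6) + 82) = -138*(-12 + 82) = -138*70 = -9660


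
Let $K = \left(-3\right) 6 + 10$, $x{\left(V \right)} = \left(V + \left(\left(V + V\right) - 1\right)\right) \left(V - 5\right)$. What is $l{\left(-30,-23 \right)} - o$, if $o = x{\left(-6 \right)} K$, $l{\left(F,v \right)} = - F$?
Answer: $1702$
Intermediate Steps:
$x{\left(V \right)} = \left(-1 + 3 V\right) \left(-5 + V\right)$ ($x{\left(V \right)} = \left(V + \left(2 V - 1\right)\right) \left(-5 + V\right) = \left(V + \left(-1 + 2 V\right)\right) \left(-5 + V\right) = \left(-1 + 3 V\right) \left(-5 + V\right)$)
$K = -8$ ($K = -18 + 10 = -8$)
$o = -1672$ ($o = \left(5 - -96 + 3 \left(-6\right)^{2}\right) \left(-8\right) = \left(5 + 96 + 3 \cdot 36\right) \left(-8\right) = \left(5 + 96 + 108\right) \left(-8\right) = 209 \left(-8\right) = -1672$)
$l{\left(-30,-23 \right)} - o = \left(-1\right) \left(-30\right) - -1672 = 30 + 1672 = 1702$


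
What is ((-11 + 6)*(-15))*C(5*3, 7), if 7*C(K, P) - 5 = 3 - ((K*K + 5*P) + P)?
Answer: -2775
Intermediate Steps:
C(K, P) = 8/7 - 6*P/7 - K²/7 (C(K, P) = 5/7 + (3 - ((K*K + 5*P) + P))/7 = 5/7 + (3 - ((K² + 5*P) + P))/7 = 5/7 + (3 - (K² + 6*P))/7 = 5/7 + (3 + (-K² - 6*P))/7 = 5/7 + (3 - K² - 6*P)/7 = 5/7 + (3/7 - 6*P/7 - K²/7) = 8/7 - 6*P/7 - K²/7)
((-11 + 6)*(-15))*C(5*3, 7) = ((-11 + 6)*(-15))*(8/7 - 6/7*7 - (5*3)²/7) = (-5*(-15))*(8/7 - 6 - ⅐*15²) = 75*(8/7 - 6 - ⅐*225) = 75*(8/7 - 6 - 225/7) = 75*(-37) = -2775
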